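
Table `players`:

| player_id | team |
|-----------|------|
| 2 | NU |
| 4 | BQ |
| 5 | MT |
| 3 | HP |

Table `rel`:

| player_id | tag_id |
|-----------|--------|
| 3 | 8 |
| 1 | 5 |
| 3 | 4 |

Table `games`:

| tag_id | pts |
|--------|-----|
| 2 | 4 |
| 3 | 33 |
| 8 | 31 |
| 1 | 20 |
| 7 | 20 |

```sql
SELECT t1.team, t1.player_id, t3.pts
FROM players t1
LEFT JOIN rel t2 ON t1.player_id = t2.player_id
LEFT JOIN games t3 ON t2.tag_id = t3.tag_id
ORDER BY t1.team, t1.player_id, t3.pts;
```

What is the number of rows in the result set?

Joins associate left-to-right: players LEFT JOIN rel on player_id gives 5 intermediate row(s).
Then LEFT JOIN `games t3` on tag_id: each of those 5 rows is kept; rows whose t2.tag_id has no match in t3 get NULL for t3's columns.
Result: 5 row(s).

5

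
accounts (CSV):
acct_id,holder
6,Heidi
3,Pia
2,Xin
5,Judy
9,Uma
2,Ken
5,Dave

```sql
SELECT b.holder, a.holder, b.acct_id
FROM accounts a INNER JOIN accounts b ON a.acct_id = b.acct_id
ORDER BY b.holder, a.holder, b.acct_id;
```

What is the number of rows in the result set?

11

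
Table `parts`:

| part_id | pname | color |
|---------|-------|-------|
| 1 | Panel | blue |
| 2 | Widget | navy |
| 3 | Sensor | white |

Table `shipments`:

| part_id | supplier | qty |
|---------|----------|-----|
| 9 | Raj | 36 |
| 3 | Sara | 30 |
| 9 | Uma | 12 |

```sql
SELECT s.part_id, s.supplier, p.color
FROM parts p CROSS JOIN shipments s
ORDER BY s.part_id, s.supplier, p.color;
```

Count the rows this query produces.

9

CROSS JOIN pairs every row of `parts` with every row of `shipments`: 3 × 3 = 9 rows.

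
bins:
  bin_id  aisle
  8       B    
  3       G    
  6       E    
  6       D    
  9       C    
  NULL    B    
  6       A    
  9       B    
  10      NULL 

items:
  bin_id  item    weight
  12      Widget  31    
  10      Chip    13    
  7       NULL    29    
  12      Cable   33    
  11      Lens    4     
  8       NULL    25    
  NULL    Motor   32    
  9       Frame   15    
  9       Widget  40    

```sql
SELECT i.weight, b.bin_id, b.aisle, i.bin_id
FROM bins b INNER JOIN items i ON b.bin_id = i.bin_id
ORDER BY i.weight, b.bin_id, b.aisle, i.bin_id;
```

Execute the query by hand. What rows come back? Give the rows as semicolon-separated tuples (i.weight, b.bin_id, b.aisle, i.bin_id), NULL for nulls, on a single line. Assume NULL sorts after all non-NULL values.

INNER JOIN keeps only pairs where the ON condition holds.
Matching on b.bin_id = i.bin_id. A NULL in a compared column never satisfies the condition.
Matched pairs: 6.

(13, 10, NULL, 10); (15, 9, B, 9); (15, 9, C, 9); (25, 8, B, 8); (40, 9, B, 9); (40, 9, C, 9)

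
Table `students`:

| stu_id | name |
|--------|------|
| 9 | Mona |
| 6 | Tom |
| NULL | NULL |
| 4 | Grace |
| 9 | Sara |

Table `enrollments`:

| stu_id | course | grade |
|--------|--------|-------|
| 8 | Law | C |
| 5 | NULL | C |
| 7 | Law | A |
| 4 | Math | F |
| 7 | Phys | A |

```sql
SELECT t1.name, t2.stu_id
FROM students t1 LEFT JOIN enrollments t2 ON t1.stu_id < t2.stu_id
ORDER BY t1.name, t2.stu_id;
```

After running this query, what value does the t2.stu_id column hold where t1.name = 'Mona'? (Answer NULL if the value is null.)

NULL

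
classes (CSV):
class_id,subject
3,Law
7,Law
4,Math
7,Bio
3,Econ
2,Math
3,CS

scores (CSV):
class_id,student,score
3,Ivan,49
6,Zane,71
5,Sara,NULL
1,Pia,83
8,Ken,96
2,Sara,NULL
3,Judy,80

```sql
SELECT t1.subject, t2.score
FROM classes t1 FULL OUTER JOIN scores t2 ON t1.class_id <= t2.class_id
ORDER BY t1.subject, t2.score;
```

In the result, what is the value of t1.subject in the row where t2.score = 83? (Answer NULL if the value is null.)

NULL

FULL OUTER JOIN keeps every row from both sides; unmatched rows get NULL for the other side's columns.
Matching on t1.class_id <= t2.class_id.
- t1[0] class_id=3 → 5 match(es) in t2 → 5 row(s).
- t1[1] class_id=7 → 1 match(es) in t2 → 1 row(s).
- t1[2] class_id=4 → 3 match(es) in t2 → 3 row(s).
- t1[3] class_id=7 → 1 match(es) in t2 → 1 row(s).
- t1[4] class_id=3 → 5 match(es) in t2 → 5 row(s).
- t1[5] class_id=2 → 6 match(es) in t2 → 6 row(s).
- t1[6] class_id=3 → 5 match(es) in t2 → 5 row(s).
- 1 row(s) from t2 found no t1 partner → padded with NULL.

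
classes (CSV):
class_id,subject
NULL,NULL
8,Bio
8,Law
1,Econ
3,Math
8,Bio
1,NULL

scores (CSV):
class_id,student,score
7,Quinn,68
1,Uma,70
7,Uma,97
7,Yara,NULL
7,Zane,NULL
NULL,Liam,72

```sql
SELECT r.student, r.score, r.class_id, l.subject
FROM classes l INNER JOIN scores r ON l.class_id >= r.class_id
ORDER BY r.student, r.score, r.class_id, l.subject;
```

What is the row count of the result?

18

INNER JOIN keeps only pairs where the ON condition holds.
Matching on l.class_id >= r.class_id. A NULL in a compared column never satisfies the condition.
- class_id=NULL: no matching r row, dropped.
- class_id=8: 5 matching r row(s), so 5 row(s) emitted.
- class_id=8: 5 matching r row(s), so 5 row(s) emitted.
- class_id=1: 1 matching r row(s), so 1 row(s) emitted.
- class_id=3: 1 matching r row(s), so 1 row(s) emitted.
- class_id=8: 5 matching r row(s), so 5 row(s) emitted.
- class_id=1: 1 matching r row(s), so 1 row(s) emitted.
Total: 18 rows.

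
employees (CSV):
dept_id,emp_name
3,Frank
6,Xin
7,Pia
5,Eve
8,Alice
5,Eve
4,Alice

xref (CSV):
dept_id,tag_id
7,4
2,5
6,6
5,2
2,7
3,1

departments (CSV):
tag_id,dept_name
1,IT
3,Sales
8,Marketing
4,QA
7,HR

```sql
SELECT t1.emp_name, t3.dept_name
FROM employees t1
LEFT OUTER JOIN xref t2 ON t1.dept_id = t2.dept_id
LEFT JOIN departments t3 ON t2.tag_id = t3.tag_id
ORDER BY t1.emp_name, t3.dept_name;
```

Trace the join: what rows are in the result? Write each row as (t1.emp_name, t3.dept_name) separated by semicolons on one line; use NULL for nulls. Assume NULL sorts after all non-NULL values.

Step 1 — t1 LEFT JOIN t2 on dept_id → 7 row(s).
Then LEFT JOIN `departments t3` on tag_id: each of those 7 rows is kept; rows whose t2.tag_id has no match in t3 get NULL for t3's columns.

(Alice, NULL); (Alice, NULL); (Eve, NULL); (Eve, NULL); (Frank, IT); (Pia, QA); (Xin, NULL)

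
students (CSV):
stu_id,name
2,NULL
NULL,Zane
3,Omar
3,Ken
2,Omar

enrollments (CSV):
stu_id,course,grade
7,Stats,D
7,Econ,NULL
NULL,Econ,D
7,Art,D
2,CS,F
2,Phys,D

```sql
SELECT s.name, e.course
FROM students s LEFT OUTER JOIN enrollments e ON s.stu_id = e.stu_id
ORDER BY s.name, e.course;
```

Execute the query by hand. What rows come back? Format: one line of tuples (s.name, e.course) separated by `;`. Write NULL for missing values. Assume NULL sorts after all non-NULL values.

(Ken, NULL); (Omar, CS); (Omar, Phys); (Omar, NULL); (Zane, NULL); (NULL, CS); (NULL, Phys)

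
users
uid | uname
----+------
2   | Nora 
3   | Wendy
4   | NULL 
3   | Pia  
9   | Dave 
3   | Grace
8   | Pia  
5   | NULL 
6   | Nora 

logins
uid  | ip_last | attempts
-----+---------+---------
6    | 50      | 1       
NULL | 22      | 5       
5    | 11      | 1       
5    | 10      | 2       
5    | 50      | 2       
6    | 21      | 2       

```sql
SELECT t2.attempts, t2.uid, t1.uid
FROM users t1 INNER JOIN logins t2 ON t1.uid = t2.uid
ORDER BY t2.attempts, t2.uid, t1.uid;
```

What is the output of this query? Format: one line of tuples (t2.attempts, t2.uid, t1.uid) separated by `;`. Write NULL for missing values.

(1, 5, 5); (1, 6, 6); (2, 5, 5); (2, 5, 5); (2, 6, 6)

INNER JOIN keeps only pairs where the ON condition holds.
Matching on t1.uid = t2.uid. A NULL in a compared column never satisfies the condition.
- t1[0] uid=2 → no match; dropped.
- t1[1] uid=3 → no match; dropped.
- t1[2] uid=4 → no match; dropped.
- t1[3] uid=3 → no match; dropped.
- t1[4] uid=9 → no match; dropped.
- t1[5] uid=3 → no match; dropped.
- t1[6] uid=8 → no match; dropped.
- t1[7] uid=5 → 3 match(es) in t2 → 3 row(s).
- t1[8] uid=6 → 2 match(es) in t2 → 2 row(s).
After projecting and ordering:
t2.attempts | t2.uid | t1.uid
1 | 5 | 5
1 | 6 | 6
2 | 5 | 5
2 | 5 | 5
2 | 6 | 6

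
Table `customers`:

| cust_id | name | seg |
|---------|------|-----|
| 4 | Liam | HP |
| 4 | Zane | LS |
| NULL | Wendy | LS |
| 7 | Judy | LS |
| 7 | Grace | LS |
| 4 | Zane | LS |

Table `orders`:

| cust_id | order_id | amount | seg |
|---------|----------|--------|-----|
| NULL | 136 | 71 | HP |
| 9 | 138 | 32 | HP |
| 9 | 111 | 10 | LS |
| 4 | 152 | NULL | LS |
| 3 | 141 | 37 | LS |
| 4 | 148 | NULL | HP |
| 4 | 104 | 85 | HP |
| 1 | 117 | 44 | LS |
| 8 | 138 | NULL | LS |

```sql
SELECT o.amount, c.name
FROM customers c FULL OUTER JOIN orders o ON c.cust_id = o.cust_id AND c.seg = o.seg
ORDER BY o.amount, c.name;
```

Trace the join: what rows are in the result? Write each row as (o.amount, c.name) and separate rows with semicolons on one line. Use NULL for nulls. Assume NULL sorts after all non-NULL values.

FULL OUTER JOIN keeps every row from both sides; unmatched rows get NULL for the other side's columns.
Matching on c.cust_id = o.cust_id AND c.seg = o.seg. A NULL in a compared column never satisfies the condition.
Matched pairs: 4; unmatched c rows kept: 3; unmatched o rows kept: 6.

(10, NULL); (32, NULL); (37, NULL); (44, NULL); (71, NULL); (85, Liam); (NULL, Grace); (NULL, Judy); (NULL, Liam); (NULL, Wendy); (NULL, Zane); (NULL, Zane); (NULL, NULL)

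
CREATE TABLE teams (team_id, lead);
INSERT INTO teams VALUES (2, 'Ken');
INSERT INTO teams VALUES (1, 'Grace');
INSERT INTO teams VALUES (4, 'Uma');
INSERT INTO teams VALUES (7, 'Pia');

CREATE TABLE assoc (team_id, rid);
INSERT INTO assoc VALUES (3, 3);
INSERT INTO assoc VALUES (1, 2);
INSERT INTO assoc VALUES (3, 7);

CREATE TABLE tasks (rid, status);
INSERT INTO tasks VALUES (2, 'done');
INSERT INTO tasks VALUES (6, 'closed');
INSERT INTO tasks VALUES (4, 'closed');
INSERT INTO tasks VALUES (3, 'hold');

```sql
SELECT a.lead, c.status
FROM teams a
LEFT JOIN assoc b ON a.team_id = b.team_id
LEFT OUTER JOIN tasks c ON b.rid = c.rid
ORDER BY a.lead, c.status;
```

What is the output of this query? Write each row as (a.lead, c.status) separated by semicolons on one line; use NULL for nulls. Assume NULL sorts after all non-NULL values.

(Grace, done); (Ken, NULL); (Pia, NULL); (Uma, NULL)

Evaluate left to right. First `teams a LEFT JOIN assoc b` on team_id: 4 row(s).
Then LEFT JOIN `tasks c` on rid: each of those 4 rows is kept; rows whose b.rid has no match in c get NULL for c's columns.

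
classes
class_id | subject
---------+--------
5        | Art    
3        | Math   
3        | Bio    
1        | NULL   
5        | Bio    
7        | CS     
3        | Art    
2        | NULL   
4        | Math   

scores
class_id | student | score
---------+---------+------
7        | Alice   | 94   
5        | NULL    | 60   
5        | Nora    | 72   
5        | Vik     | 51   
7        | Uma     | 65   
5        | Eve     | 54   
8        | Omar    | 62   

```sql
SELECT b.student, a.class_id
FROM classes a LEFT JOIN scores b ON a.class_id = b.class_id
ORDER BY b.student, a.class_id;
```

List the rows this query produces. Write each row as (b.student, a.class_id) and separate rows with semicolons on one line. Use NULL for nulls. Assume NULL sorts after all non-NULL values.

(Alice, 7); (Eve, 5); (Eve, 5); (Nora, 5); (Nora, 5); (Uma, 7); (Vik, 5); (Vik, 5); (NULL, 1); (NULL, 2); (NULL, 3); (NULL, 3); (NULL, 3); (NULL, 4); (NULL, 5); (NULL, 5)

LEFT JOIN keeps every row from `classes`; unmatched rows get NULL for `scores`'s columns.
Matching on a.class_id = b.class_id.
Matched pairs: 10; unmatched a rows kept: 6.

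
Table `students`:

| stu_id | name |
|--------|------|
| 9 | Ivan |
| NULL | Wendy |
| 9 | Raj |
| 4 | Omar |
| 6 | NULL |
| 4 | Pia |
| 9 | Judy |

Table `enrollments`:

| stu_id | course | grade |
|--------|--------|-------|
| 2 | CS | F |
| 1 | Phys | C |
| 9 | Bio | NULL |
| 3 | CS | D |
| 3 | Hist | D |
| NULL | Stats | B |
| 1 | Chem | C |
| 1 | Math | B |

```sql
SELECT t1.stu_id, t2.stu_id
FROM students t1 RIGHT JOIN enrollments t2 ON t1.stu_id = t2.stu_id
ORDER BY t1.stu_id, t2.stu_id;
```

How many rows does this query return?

10

RIGHT JOIN keeps every row from `enrollments`; unmatched rows get NULL for `students`'s columns.
Matching on t1.stu_id = t2.stu_id. A NULL in a compared column never satisfies the condition.
- stu_id=9: 1 matching t2 row(s), so 1 row(s) emitted.
- stu_id=NULL: no matching t2 row.
- stu_id=9: 1 matching t2 row(s), so 1 row(s) emitted.
- stu_id=4: no matching t2 row.
- stu_id=6: no matching t2 row.
- stu_id=4: no matching t2 row.
- stu_id=9: 1 matching t2 row(s), so 1 row(s) emitted.
- 7 t2 row(s) had no t1 match → kept, t1 columns NULL.
Total: 3 matched + 7 padded = 10 rows.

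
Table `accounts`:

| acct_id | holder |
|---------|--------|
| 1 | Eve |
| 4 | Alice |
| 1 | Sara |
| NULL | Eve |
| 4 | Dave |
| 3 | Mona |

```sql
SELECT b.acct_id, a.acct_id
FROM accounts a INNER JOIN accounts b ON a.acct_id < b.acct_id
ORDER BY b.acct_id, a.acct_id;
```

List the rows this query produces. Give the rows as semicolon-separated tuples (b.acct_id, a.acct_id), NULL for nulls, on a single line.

(3, 1); (3, 1); (4, 1); (4, 1); (4, 1); (4, 1); (4, 3); (4, 3)

INNER JOIN keeps only pairs where the ON condition holds.
Matching on a.acct_id < b.acct_id. A NULL in a compared column never satisfies the condition.
- acct_id=1: 3 matching b row(s), so 3 row(s) emitted.
- acct_id=4: no matching b row, dropped.
- acct_id=1: 3 matching b row(s), so 3 row(s) emitted.
- acct_id=NULL: no matching b row, dropped.
- acct_id=4: no matching b row, dropped.
- acct_id=3: 2 matching b row(s), so 2 row(s) emitted.
After projecting and ordering:
b.acct_id | a.acct_id
3 | 1
3 | 1
4 | 1
4 | 1
4 | 1
4 | 1
4 | 3
4 | 3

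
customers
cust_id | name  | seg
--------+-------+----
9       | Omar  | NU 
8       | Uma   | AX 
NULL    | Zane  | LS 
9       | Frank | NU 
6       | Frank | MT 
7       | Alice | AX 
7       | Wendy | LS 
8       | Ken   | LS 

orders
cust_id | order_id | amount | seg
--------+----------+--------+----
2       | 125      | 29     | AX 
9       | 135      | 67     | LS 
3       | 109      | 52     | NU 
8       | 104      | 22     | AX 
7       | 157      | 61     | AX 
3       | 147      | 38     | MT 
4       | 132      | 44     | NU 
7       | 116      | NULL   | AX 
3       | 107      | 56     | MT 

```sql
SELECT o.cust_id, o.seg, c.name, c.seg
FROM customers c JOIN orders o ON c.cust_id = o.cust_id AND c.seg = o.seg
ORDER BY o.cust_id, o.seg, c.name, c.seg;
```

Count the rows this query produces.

3

INNER JOIN keeps only pairs where the ON condition holds.
Matching on c.cust_id = o.cust_id AND c.seg = o.seg. A NULL in a compared column never satisfies the condition.
Matched pairs: 3.
Total: 3 rows.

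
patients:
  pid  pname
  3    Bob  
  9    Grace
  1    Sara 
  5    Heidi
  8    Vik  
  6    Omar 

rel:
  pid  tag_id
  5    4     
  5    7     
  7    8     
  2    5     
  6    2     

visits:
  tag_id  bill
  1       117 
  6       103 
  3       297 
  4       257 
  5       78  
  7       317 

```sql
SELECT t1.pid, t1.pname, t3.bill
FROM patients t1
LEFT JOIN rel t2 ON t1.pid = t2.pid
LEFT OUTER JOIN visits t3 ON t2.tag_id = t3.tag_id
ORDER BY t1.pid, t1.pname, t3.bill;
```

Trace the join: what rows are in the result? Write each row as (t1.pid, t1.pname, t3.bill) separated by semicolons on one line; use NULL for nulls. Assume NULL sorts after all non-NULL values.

(1, Sara, NULL); (3, Bob, NULL); (5, Heidi, 257); (5, Heidi, 317); (6, Omar, NULL); (8, Vik, NULL); (9, Grace, NULL)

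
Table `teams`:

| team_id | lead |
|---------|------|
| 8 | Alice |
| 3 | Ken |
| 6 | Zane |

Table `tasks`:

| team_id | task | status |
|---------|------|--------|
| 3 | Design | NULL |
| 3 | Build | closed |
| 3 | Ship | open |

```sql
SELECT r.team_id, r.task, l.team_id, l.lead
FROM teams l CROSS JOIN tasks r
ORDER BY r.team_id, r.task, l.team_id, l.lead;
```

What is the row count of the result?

CROSS JOIN pairs every row of `teams` with every row of `tasks`: 3 × 3 = 9 rows.

9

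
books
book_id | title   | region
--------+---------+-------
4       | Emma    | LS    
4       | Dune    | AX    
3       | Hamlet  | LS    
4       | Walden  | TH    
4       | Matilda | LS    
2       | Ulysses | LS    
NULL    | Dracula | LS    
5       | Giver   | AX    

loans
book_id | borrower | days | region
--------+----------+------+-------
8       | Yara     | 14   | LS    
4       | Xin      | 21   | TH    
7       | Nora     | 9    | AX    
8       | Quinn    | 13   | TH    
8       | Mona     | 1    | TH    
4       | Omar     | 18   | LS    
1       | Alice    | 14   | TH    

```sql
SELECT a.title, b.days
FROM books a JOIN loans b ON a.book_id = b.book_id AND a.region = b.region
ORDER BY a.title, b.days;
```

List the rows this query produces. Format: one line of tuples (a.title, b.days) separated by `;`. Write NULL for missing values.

(Emma, 18); (Matilda, 18); (Walden, 21)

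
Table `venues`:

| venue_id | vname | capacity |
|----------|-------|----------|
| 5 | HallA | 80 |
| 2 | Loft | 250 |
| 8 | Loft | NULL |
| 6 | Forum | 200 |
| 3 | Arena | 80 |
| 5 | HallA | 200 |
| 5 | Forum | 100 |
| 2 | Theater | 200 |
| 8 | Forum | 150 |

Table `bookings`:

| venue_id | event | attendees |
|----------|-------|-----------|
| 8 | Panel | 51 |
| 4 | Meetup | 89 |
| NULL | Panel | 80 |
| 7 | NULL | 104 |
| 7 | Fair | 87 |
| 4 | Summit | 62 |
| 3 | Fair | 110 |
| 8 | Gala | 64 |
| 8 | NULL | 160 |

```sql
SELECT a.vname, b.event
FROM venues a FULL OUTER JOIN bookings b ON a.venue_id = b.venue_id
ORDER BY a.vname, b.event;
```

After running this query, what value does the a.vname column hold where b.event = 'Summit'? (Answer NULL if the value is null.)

FULL OUTER JOIN keeps every row from both sides; unmatched rows get NULL for the other side's columns.
Matching on a.venue_id = b.venue_id. A NULL in a compared column never satisfies the condition.
Matched pairs: 7; unmatched a rows kept: 6; unmatched b rows kept: 5.

NULL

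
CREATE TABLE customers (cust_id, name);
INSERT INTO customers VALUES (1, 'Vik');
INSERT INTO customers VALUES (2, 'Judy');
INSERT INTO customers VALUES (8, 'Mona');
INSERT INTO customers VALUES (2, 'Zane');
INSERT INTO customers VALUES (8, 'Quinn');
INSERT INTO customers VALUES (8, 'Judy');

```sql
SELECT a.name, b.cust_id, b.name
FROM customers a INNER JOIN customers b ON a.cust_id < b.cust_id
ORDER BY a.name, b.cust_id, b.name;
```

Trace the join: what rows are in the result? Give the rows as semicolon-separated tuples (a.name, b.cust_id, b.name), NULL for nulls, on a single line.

INNER JOIN keeps only pairs where the ON condition holds.
Matching on a.cust_id < b.cust_id.
Matched pairs: 11.

(Judy, 8, Judy); (Judy, 8, Mona); (Judy, 8, Quinn); (Vik, 2, Judy); (Vik, 2, Zane); (Vik, 8, Judy); (Vik, 8, Mona); (Vik, 8, Quinn); (Zane, 8, Judy); (Zane, 8, Mona); (Zane, 8, Quinn)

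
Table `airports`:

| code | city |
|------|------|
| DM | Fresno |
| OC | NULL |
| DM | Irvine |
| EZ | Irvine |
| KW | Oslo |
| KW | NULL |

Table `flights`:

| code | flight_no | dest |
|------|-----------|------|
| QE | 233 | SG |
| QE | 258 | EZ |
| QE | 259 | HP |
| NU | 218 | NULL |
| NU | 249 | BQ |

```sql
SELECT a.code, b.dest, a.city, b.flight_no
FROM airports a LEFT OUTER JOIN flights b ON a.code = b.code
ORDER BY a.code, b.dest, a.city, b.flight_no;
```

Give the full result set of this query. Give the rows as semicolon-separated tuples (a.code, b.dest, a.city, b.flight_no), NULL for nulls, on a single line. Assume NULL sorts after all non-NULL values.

(DM, NULL, Fresno, NULL); (DM, NULL, Irvine, NULL); (EZ, NULL, Irvine, NULL); (KW, NULL, Oslo, NULL); (KW, NULL, NULL, NULL); (OC, NULL, NULL, NULL)

LEFT JOIN keeps every row from `airports`; unmatched rows get NULL for `flights`'s columns.
Matching on a.code = b.code.
- a[0] code=DM → no match; kept with NULLs on the b side.
- a[1] code=OC → no match; kept with NULLs on the b side.
- a[2] code=DM → no match; kept with NULLs on the b side.
- a[3] code=EZ → no match; kept with NULLs on the b side.
- a[4] code=KW → no match; kept with NULLs on the b side.
- a[5] code=KW → no match; kept with NULLs on the b side.
After projecting and ordering:
a.code | b.dest | a.city | b.flight_no
DM | NULL | Fresno | NULL
DM | NULL | Irvine | NULL
EZ | NULL | Irvine | NULL
KW | NULL | Oslo | NULL
KW | NULL | NULL | NULL
OC | NULL | NULL | NULL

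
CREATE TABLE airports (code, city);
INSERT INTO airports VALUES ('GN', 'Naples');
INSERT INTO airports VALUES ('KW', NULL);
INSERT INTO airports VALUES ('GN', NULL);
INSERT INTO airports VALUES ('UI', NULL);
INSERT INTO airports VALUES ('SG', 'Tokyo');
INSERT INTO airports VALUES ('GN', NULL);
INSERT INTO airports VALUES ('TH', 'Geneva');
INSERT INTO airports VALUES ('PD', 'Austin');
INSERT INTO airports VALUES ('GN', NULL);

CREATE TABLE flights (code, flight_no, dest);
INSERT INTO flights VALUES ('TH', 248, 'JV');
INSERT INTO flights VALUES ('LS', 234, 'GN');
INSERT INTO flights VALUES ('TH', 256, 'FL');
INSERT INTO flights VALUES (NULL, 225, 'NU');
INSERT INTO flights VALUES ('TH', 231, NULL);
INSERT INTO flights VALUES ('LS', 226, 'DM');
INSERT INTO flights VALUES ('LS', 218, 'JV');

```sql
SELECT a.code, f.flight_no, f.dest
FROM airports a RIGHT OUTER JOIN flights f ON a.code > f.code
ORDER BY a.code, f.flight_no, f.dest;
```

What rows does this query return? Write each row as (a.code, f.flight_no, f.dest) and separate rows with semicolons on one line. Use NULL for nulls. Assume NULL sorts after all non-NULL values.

(PD, 218, JV); (PD, 226, DM); (PD, 234, GN); (SG, 218, JV); (SG, 226, DM); (SG, 234, GN); (TH, 218, JV); (TH, 226, DM); (TH, 234, GN); (UI, 218, JV); (UI, 226, DM); (UI, 231, NULL); (UI, 234, GN); (UI, 248, JV); (UI, 256, FL); (NULL, 225, NU)

RIGHT JOIN keeps every row from `flights`; unmatched rows get NULL for `airports`'s columns.
Matching on a.code > f.code. A NULL in a compared column never satisfies the condition.
Matched pairs: 15; unmatched f rows kept: 1.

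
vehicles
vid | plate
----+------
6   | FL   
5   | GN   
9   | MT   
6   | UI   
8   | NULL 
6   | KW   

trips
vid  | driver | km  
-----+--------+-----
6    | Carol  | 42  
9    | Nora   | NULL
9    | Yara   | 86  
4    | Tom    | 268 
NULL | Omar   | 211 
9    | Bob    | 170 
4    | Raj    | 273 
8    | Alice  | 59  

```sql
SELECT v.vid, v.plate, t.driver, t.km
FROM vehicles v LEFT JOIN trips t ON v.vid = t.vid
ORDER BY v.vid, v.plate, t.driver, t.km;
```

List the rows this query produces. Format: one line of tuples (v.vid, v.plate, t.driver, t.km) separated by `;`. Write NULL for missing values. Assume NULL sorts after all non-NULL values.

(5, GN, NULL, NULL); (6, FL, Carol, 42); (6, KW, Carol, 42); (6, UI, Carol, 42); (8, NULL, Alice, 59); (9, MT, Bob, 170); (9, MT, Nora, NULL); (9, MT, Yara, 86)

LEFT JOIN keeps every row from `vehicles`; unmatched rows get NULL for `trips`'s columns.
Matching on v.vid = t.vid. A NULL in a compared column never satisfies the condition.
- v (vid=6) pairs with 1 row(s) of t.
- v (vid=5) has no partner → padded with NULL.
- v (vid=9) pairs with 3 row(s) of t.
- v (vid=6) pairs with 1 row(s) of t.
- v (vid=8) pairs with 1 row(s) of t.
- v (vid=6) pairs with 1 row(s) of t.
After projecting and ordering:
v.vid | v.plate | t.driver | t.km
5 | GN | NULL | NULL
6 | FL | Carol | 42
6 | KW | Carol | 42
6 | UI | Carol | 42
8 | NULL | Alice | 59
9 | MT | Bob | 170
9 | MT | Nora | NULL
9 | MT | Yara | 86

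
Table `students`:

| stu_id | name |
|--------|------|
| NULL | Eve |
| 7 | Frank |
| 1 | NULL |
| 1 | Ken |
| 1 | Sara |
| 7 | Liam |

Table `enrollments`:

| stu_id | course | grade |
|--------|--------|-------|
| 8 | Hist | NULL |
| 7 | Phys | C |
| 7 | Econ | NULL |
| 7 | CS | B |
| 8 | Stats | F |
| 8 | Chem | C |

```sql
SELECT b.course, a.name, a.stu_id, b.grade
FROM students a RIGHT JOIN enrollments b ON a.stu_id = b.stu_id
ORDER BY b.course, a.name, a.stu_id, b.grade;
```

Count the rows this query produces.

9

RIGHT JOIN keeps every row from `enrollments`; unmatched rows get NULL for `students`'s columns.
Matching on a.stu_id = b.stu_id. A NULL in a compared column never satisfies the condition.
Matched pairs: 6; unmatched b rows kept: 3.
Total: 6 matched + 3 padded = 9 rows.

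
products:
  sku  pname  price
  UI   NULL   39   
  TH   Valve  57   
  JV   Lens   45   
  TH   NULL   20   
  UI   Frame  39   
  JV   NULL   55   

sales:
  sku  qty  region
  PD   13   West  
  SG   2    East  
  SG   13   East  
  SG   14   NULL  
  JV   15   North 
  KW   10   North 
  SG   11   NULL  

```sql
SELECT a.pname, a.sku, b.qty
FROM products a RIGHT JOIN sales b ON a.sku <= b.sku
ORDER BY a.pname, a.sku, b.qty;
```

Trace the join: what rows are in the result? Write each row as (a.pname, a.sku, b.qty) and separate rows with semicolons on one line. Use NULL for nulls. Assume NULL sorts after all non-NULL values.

RIGHT JOIN keeps every row from `sales`; unmatched rows get NULL for `products`'s columns.
Matching on a.sku <= b.sku.
- a[0] sku=UI → no match.
- a[1] sku=TH → no match.
- a[2] sku=JV → 7 match(es) in b → 7 row(s).
- a[3] sku=TH → no match.
- a[4] sku=UI → no match.
- a[5] sku=JV → 7 match(es) in b → 7 row(s).
- every b row matched at least one a row.

(Lens, JV, 2); (Lens, JV, 10); (Lens, JV, 11); (Lens, JV, 13); (Lens, JV, 13); (Lens, JV, 14); (Lens, JV, 15); (NULL, JV, 2); (NULL, JV, 10); (NULL, JV, 11); (NULL, JV, 13); (NULL, JV, 13); (NULL, JV, 14); (NULL, JV, 15)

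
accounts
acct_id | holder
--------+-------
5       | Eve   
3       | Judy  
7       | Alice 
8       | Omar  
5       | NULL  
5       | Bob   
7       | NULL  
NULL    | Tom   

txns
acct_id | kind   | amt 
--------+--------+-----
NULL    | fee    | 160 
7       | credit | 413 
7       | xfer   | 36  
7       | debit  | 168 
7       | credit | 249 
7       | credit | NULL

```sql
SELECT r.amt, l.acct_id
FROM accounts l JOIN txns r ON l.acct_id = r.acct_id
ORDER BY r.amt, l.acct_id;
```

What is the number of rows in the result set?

10

INNER JOIN keeps only pairs where the ON condition holds.
Matching on l.acct_id = r.acct_id. A NULL in a compared column never satisfies the condition.
Matched pairs: 10.
Total: 10 rows.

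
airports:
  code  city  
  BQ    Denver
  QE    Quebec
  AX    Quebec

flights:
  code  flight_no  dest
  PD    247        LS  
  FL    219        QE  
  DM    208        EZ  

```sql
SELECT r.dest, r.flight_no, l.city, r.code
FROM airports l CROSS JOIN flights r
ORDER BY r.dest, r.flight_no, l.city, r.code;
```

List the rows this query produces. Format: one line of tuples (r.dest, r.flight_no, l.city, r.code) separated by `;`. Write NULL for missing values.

(EZ, 208, Denver, DM); (EZ, 208, Quebec, DM); (EZ, 208, Quebec, DM); (LS, 247, Denver, PD); (LS, 247, Quebec, PD); (LS, 247, Quebec, PD); (QE, 219, Denver, FL); (QE, 219, Quebec, FL); (QE, 219, Quebec, FL)

CROSS JOIN pairs every row of `airports` with every row of `flights`: 3 × 3 = 9 rows.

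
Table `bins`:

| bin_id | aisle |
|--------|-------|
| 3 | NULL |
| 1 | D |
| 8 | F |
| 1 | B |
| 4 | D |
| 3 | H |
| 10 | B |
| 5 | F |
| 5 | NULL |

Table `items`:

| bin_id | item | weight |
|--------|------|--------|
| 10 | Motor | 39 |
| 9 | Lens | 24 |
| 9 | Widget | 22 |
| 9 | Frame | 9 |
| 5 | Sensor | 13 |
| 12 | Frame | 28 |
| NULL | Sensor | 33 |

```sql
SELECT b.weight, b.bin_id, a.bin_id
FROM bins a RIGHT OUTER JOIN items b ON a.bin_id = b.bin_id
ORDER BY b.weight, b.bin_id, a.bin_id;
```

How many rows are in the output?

8

RIGHT JOIN keeps every row from `items`; unmatched rows get NULL for `bins`'s columns.
Matching on a.bin_id = b.bin_id. A NULL in a compared column never satisfies the condition.
Matched pairs: 3; unmatched b rows kept: 5.
Total: 3 matched + 5 padded = 8 rows.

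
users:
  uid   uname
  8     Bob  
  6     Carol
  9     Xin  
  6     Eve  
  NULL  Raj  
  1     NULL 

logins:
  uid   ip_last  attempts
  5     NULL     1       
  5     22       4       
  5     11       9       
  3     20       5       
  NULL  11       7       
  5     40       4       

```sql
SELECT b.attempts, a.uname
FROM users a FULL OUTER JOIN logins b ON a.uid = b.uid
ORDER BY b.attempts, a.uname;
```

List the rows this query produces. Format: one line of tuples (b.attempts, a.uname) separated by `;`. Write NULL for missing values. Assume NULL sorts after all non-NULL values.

(1, NULL); (4, NULL); (4, NULL); (5, NULL); (7, NULL); (9, NULL); (NULL, Bob); (NULL, Carol); (NULL, Eve); (NULL, Raj); (NULL, Xin); (NULL, NULL)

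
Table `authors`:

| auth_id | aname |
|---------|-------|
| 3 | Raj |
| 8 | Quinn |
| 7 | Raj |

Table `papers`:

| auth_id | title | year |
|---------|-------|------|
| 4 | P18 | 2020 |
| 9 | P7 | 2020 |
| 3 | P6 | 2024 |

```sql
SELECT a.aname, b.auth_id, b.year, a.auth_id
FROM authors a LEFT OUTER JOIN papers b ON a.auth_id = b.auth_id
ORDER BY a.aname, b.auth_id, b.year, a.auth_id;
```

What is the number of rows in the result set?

LEFT JOIN keeps every row from `authors`; unmatched rows get NULL for `papers`'s columns.
Matching on a.auth_id = b.auth_id.
- a row (auth_id=3): matches 1 b row(s) → 1 output row(s).
- a row (auth_id=8): no match → kept, b columns NULL.
- a row (auth_id=7): no match → kept, b columns NULL.
Total: 1 matched + 2 padded = 3 rows.

3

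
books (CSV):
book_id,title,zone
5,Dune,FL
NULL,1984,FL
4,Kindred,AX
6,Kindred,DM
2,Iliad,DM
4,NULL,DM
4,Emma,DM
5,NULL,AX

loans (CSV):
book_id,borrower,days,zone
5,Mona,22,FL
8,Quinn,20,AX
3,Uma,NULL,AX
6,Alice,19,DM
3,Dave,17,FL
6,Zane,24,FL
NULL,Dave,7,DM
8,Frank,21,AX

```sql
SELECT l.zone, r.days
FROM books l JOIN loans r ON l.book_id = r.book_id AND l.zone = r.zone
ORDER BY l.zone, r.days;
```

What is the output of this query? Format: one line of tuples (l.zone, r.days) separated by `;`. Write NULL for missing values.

(DM, 19); (FL, 22)

INNER JOIN keeps only pairs where the ON condition holds.
Matching on l.book_id = r.book_id AND l.zone = r.zone. A NULL in a compared column never satisfies the condition.
Matched pairs: 2.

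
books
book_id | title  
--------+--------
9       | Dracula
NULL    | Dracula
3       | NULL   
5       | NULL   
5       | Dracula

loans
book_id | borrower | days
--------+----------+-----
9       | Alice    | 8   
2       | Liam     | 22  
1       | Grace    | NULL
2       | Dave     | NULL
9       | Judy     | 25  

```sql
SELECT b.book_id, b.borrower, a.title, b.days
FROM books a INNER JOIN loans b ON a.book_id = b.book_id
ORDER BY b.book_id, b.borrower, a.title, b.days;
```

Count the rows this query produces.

INNER JOIN keeps only pairs where the ON condition holds.
Matching on a.book_id = b.book_id. A NULL in a compared column never satisfies the condition.
Matched pairs: 2.
Total: 2 rows.

2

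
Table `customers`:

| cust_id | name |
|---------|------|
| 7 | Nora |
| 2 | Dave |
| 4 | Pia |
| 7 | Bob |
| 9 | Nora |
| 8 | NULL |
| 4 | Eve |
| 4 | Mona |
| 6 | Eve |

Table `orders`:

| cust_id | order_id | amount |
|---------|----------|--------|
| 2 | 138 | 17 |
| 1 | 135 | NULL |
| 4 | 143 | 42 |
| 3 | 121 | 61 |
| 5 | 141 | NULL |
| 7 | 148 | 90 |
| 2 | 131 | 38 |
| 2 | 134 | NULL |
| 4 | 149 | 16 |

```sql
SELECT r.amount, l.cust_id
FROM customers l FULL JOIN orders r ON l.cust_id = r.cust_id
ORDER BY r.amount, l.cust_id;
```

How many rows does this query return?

17

FULL OUTER JOIN keeps every row from both sides; unmatched rows get NULL for the other side's columns.
Matching on l.cust_id = r.cust_id.
- l (cust_id=7) pairs with 1 row(s) of r.
- l (cust_id=2) pairs with 3 row(s) of r.
- l (cust_id=4) pairs with 2 row(s) of r.
- l (cust_id=7) pairs with 1 row(s) of r.
- l (cust_id=9) has no partner → padded with NULL.
- l (cust_id=8) has no partner → padded with NULL.
- l (cust_id=4) pairs with 2 row(s) of r.
- l (cust_id=4) pairs with 2 row(s) of r.
- l (cust_id=6) has no partner → padded with NULL.
- plus 3 unmatched r row(s), each kept with NULL l columns.
Total: 11 matched + 6 padded = 17 rows.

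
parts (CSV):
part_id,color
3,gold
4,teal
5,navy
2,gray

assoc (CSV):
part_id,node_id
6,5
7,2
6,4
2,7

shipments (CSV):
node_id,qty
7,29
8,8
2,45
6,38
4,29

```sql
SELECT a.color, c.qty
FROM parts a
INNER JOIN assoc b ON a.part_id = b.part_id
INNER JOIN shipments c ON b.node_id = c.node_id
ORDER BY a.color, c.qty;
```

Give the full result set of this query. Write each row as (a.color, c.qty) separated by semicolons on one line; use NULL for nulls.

(gray, 29)

Evaluate left to right. First `parts a INNER JOIN assoc b` on part_id: 1 row(s).
Then INNER JOIN `shipments c` on node_id: keep only rows whose b.node_id appears in c.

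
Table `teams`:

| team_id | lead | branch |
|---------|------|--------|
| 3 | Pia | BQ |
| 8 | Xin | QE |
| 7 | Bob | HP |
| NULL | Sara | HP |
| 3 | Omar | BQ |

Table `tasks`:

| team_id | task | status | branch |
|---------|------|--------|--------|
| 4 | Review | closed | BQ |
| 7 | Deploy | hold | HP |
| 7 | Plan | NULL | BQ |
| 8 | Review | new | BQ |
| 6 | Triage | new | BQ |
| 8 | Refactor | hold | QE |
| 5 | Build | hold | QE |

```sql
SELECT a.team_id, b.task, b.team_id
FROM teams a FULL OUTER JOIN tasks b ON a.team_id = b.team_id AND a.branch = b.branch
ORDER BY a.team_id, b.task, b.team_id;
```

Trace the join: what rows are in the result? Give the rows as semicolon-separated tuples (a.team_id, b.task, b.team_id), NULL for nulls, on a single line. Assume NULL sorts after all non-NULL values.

(3, NULL, NULL); (3, NULL, NULL); (7, Deploy, 7); (8, Refactor, 8); (NULL, Build, 5); (NULL, Plan, 7); (NULL, Review, 4); (NULL, Review, 8); (NULL, Triage, 6); (NULL, NULL, NULL)

FULL OUTER JOIN keeps every row from both sides; unmatched rows get NULL for the other side's columns.
Matching on a.team_id = b.team_id AND a.branch = b.branch. A NULL in a compared column never satisfies the condition.
Matched pairs: 2; unmatched a rows kept: 3; unmatched b rows kept: 5.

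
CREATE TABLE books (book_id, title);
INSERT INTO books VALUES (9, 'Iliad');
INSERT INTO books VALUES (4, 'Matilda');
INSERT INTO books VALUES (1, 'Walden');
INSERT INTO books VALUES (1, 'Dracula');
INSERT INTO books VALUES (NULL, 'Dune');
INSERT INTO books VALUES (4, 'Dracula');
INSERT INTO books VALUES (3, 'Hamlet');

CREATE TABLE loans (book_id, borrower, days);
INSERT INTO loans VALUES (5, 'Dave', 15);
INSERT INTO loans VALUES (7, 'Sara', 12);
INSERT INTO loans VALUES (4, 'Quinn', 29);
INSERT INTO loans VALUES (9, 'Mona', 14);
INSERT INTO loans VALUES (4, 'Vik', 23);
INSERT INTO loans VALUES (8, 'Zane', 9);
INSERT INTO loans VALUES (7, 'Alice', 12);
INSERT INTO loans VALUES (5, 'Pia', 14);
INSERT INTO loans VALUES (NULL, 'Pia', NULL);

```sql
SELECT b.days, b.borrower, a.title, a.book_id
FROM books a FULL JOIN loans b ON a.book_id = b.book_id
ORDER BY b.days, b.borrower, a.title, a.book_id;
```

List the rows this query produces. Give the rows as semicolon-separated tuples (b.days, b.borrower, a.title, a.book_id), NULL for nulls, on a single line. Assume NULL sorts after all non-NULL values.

(9, Zane, NULL, NULL); (12, Alice, NULL, NULL); (12, Sara, NULL, NULL); (14, Mona, Iliad, 9); (14, Pia, NULL, NULL); (15, Dave, NULL, NULL); (23, Vik, Dracula, 4); (23, Vik, Matilda, 4); (29, Quinn, Dracula, 4); (29, Quinn, Matilda, 4); (NULL, Pia, NULL, NULL); (NULL, NULL, Dracula, 1); (NULL, NULL, Dune, NULL); (NULL, NULL, Hamlet, 3); (NULL, NULL, Walden, 1)

FULL OUTER JOIN keeps every row from both sides; unmatched rows get NULL for the other side's columns.
Matching on a.book_id = b.book_id. A NULL in a compared column never satisfies the condition.
- a row (book_id=9): matches 1 b row(s) → 1 output row(s).
- a row (book_id=4): matches 2 b row(s) → 2 output row(s).
- a row (book_id=1): no match → kept, b columns NULL.
- a row (book_id=1): no match → kept, b columns NULL.
- a row (book_id=NULL): no match → kept, b columns NULL.
- a row (book_id=4): matches 2 b row(s) → 2 output row(s).
- a row (book_id=3): no match → kept, b columns NULL.
- 6 b row(s) had no a match → kept, a columns NULL.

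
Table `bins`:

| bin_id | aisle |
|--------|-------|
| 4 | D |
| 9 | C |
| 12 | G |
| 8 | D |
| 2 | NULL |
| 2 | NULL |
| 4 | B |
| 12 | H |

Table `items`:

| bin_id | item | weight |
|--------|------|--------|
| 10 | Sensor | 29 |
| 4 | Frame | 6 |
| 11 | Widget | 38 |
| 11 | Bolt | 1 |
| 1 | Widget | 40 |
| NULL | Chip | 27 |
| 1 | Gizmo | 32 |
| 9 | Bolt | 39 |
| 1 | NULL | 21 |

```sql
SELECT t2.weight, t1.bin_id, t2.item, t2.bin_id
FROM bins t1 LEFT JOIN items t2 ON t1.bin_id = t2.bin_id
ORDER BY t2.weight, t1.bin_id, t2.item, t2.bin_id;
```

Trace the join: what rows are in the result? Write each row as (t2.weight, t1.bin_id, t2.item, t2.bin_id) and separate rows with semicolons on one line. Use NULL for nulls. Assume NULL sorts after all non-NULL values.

(6, 4, Frame, 4); (6, 4, Frame, 4); (39, 9, Bolt, 9); (NULL, 2, NULL, NULL); (NULL, 2, NULL, NULL); (NULL, 8, NULL, NULL); (NULL, 12, NULL, NULL); (NULL, 12, NULL, NULL)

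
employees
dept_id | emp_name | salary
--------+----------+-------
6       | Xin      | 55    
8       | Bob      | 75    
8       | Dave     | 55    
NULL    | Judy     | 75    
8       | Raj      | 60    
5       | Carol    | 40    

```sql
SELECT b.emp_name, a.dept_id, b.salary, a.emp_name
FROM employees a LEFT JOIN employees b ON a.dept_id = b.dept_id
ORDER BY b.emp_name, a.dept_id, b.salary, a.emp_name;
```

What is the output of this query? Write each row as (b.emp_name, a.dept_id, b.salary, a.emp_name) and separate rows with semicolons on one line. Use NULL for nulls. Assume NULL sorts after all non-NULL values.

(Bob, 8, 75, Bob); (Bob, 8, 75, Dave); (Bob, 8, 75, Raj); (Carol, 5, 40, Carol); (Dave, 8, 55, Bob); (Dave, 8, 55, Dave); (Dave, 8, 55, Raj); (Raj, 8, 60, Bob); (Raj, 8, 60, Dave); (Raj, 8, 60, Raj); (Xin, 6, 55, Xin); (NULL, NULL, NULL, Judy)

LEFT JOIN keeps every row from `employees a`; unmatched rows get NULL for `employees b`'s columns.
Matching on a.dept_id = b.dept_id. A NULL in a compared column never satisfies the condition.
- a (dept_id=6) pairs with 1 row(s) of b.
- a (dept_id=8) pairs with 3 row(s) of b.
- a (dept_id=8) pairs with 3 row(s) of b.
- a (dept_id=NULL) has no partner → padded with NULL.
- a (dept_id=8) pairs with 3 row(s) of b.
- a (dept_id=5) pairs with 1 row(s) of b.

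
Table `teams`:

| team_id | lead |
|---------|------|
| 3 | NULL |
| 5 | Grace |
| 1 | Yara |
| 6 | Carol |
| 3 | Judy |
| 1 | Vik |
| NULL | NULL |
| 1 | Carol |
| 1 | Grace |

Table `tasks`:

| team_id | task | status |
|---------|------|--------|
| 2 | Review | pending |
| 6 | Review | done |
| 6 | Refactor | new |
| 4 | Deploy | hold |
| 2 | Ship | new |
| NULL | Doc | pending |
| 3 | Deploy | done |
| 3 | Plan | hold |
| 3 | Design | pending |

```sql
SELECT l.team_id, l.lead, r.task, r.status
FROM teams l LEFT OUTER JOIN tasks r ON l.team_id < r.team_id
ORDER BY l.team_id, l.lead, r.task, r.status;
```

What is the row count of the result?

42

LEFT JOIN keeps every row from `teams`; unmatched rows get NULL for `tasks`'s columns.
Matching on l.team_id < r.team_id. A NULL in a compared column never satisfies the condition.
Matched pairs: 40; unmatched l rows kept: 2.
Total: 40 matched + 2 padded = 42 rows.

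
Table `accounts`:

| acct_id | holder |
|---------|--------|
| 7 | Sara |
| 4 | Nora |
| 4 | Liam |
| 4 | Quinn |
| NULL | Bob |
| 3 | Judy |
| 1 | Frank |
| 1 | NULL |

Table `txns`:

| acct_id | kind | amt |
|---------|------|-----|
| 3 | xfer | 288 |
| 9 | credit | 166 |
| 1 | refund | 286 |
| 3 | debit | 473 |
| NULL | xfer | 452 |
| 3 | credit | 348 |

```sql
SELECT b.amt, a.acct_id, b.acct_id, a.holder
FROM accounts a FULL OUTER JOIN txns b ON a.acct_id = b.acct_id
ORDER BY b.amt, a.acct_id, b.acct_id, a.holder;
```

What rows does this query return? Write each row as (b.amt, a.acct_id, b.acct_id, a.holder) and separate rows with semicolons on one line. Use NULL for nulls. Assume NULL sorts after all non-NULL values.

FULL OUTER JOIN keeps every row from both sides; unmatched rows get NULL for the other side's columns.
Matching on a.acct_id = b.acct_id. A NULL in a compared column never satisfies the condition.
- a[0] acct_id=7 → no match; kept with NULLs on the b side.
- a[1] acct_id=4 → no match; kept with NULLs on the b side.
- a[2] acct_id=4 → no match; kept with NULLs on the b side.
- a[3] acct_id=4 → no match; kept with NULLs on the b side.
- a[4] acct_id=NULL → no match; kept with NULLs on the b side.
- a[5] acct_id=3 → 3 match(es) in b → 3 row(s).
- a[6] acct_id=1 → 1 match(es) in b → 1 row(s).
- a[7] acct_id=1 → 1 match(es) in b → 1 row(s).
- 2 row(s) from b found no a partner → padded with NULL.

(166, NULL, 9, NULL); (286, 1, 1, Frank); (286, 1, 1, NULL); (288, 3, 3, Judy); (348, 3, 3, Judy); (452, NULL, NULL, NULL); (473, 3, 3, Judy); (NULL, 4, NULL, Liam); (NULL, 4, NULL, Nora); (NULL, 4, NULL, Quinn); (NULL, 7, NULL, Sara); (NULL, NULL, NULL, Bob)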